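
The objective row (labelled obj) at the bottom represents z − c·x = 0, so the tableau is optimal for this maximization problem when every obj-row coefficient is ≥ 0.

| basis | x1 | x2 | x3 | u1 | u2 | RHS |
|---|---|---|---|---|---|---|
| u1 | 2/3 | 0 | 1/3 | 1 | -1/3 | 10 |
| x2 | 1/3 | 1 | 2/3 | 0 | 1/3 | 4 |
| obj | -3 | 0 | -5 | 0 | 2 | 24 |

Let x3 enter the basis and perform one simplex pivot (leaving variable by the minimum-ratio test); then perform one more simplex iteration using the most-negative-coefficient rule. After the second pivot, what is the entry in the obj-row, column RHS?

60

Ratio test on column x3 — row 1: 10/(1/3) = 30; row 2: 4/(2/3) = 6. Minimum is 6 at row 2 (x2 leaves); pivot element 2/3.
Divide row 2 by 2/3; eliminate column x3 from the other rows.
Second iteration: most negative obj-row entry is -1/2 in column x1, so x1 enters.
Ratio test on column x1 — row 1: 8/(1/2) = 16; row 2: 6/(1/2) = 12. Minimum is 12 at row 2 (x3 leaves); pivot element 1/2.
Divide row 2 by 1/2; eliminate column x1 from the other rows.
After both pivots, the entry at the obj-row, column RHS is 60.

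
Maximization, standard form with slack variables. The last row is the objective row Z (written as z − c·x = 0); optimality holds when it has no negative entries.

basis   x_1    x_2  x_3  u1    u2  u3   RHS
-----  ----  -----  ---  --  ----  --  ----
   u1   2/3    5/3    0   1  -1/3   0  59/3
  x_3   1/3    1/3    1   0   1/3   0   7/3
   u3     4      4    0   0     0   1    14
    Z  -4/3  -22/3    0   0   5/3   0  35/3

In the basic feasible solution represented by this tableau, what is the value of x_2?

x_2 is not in the basis, so in the current basic feasible solution x_2 = 0.

0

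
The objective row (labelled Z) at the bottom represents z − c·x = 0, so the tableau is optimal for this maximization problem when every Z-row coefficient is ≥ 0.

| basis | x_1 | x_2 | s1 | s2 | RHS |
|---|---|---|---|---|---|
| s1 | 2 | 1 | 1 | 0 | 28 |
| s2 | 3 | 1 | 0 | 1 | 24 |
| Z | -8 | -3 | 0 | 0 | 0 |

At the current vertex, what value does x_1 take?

x_1 is not in the basis, so in the current basic feasible solution x_1 = 0.

0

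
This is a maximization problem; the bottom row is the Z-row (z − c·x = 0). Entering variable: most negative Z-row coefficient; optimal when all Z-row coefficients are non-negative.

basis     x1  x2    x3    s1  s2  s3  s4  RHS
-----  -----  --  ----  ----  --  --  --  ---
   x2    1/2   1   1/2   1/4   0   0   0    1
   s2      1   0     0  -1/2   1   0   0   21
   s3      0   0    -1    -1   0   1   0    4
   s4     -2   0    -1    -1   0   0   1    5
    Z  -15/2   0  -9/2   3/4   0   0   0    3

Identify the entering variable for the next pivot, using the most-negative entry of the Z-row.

x1

Negative Z-row entries: x1: -15/2, x3: -9/2.
The most negative is -15/2 in column x1, so x1 enters.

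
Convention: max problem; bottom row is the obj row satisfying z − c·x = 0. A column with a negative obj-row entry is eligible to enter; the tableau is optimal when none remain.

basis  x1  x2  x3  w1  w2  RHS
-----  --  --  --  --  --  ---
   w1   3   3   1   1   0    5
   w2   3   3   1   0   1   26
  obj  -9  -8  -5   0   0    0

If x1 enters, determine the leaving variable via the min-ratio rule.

Column x1 entries and ratios — w1: 5/3 = 5/3; w2: 26/3 = 26/3.
Smallest ratio is 5/3 in the row of w1, so w1 leaves.

w1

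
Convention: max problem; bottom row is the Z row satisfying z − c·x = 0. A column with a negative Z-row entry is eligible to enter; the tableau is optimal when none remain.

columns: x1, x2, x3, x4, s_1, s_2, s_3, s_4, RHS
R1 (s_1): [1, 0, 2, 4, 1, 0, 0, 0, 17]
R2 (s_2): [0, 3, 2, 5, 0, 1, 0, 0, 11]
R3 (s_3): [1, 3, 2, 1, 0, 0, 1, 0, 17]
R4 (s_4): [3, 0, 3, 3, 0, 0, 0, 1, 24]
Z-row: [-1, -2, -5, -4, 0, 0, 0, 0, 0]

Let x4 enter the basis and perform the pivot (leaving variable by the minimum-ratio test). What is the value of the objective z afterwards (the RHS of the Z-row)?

44/5

Ratio test on column x4 — row 1: 17/4 = 17/4; row 2: 11/5 = 11/5; row 3: 17/1 = 17; row 4: 24/3 = 8. Minimum is 11/5 at row 2 (s_2 leaves); pivot element 5.
Pivot on row 2; the Z-row RHS becomes 0 − (-4)·(11/5) = 44/5.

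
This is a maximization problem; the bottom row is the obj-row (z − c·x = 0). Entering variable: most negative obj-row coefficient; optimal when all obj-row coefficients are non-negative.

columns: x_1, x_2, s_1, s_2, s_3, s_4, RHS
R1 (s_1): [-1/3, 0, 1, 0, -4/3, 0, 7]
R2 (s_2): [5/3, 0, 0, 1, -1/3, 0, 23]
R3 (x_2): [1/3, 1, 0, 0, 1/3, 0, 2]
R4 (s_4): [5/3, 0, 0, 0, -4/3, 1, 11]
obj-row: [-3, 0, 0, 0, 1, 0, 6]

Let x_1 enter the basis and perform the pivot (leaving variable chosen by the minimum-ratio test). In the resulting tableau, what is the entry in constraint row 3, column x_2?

3

Ratio test on column x_1 — row 1: entry -1/3 ≤ 0; row 2: 23/(5/3) = 69/5; row 3: 2/(1/3) = 6; row 4: 11/(5/3) = 33/5. Minimum is 6 at row 3 (x_2 leaves); pivot element 1/3.
Divide row 3 by 1/3; eliminate column x_1 from the other rows.
In the new row 3, the x_2 entry is the old entry divided by the pivot: 1/(1/3) = 3.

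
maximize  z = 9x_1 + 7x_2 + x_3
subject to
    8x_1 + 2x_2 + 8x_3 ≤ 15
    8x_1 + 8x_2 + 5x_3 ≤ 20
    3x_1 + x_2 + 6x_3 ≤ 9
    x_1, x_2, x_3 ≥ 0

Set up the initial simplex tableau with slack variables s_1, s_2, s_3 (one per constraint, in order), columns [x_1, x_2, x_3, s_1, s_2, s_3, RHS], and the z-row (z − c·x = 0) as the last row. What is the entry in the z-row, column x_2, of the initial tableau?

The z-row carries the negated objective coefficients: the x_2 entry is -7.

-7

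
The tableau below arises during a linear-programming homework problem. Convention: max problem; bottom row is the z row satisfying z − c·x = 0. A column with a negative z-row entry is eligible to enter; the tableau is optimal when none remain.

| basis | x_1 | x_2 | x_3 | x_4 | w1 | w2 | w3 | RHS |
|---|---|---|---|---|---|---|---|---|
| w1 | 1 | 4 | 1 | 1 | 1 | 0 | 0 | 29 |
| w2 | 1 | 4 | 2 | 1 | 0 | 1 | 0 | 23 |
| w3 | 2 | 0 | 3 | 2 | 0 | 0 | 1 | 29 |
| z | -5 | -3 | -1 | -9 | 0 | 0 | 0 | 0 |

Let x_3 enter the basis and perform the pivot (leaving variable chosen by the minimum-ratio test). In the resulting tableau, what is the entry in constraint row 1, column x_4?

Ratio test on column x_3 — row 1: 29/1 = 29; row 2: 23/2 = 23/2; row 3: 29/3 = 29/3. Minimum is 29/3 at row 3 (w3 leaves); pivot element 3.
Divide row 3 by 3; eliminate column x_3 from the other rows.
Row 1 update in column x_4: 1 − 1·(2/3) = 1/3.

1/3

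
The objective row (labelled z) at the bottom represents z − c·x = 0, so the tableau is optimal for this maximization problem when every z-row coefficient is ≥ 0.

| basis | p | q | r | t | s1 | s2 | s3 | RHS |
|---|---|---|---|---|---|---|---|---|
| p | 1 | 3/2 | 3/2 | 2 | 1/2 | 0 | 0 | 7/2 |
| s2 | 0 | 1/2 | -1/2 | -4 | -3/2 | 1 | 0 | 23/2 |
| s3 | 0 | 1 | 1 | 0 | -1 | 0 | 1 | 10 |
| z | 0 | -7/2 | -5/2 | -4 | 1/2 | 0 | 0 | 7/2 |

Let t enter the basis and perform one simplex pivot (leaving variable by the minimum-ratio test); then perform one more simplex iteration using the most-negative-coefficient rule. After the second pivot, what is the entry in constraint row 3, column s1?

Ratio test on column t — row 1: (7/2)/2 = 7/4; row 2: entry -4 ≤ 0; row 3: entry 0 ≤ 0. Minimum is 7/4 at row 1 (p leaves); pivot element 2.
Divide row 1 by 2; eliminate column t from the other rows.
Second iteration: most negative z-row entry is -1/2 in column q, so q enters.
Ratio test on column q — row 1: (7/4)/(3/4) = 7/3; row 2: (37/2)/(7/2) = 37/7; row 3: 10/1 = 10. Minimum is 7/3 at row 1 (t leaves); pivot element 3/4.
Divide row 1 by 3/4; eliminate column q from the other rows.
After both pivots, the entry at constraint row 3, column s1 is -4/3.

-4/3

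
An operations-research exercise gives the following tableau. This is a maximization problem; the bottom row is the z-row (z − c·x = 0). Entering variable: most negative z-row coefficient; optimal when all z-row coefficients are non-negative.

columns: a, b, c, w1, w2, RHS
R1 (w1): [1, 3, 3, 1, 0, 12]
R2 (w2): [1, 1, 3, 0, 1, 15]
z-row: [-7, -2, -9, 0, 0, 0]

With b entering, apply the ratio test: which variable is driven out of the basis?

w1

Column b entries and ratios — w1: 12/3 = 4; w2: 15/1 = 15.
Smallest ratio is 4 in the row of w1, so w1 leaves.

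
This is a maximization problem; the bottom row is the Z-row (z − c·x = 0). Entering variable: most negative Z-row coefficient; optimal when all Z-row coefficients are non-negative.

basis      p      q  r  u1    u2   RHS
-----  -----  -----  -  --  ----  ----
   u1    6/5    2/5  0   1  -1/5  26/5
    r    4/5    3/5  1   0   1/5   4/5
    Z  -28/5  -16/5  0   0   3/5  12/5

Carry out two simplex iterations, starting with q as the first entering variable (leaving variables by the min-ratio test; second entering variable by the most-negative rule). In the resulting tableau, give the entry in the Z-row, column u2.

2

Ratio test on column q — row 1: (26/5)/(2/5) = 13; row 2: (4/5)/(3/5) = 4/3. Minimum is 4/3 at row 2 (r leaves); pivot element 3/5.
Divide row 2 by 3/5; eliminate column q from the other rows.
Second iteration: most negative Z-row entry is -4/3 in column p, so p enters.
Ratio test on column p — row 1: (14/3)/(2/3) = 7; row 2: (4/3)/(4/3) = 1. Minimum is 1 at row 2 (q leaves); pivot element 4/3.
Divide row 2 by 4/3; eliminate column p from the other rows.
After both pivots, the entry at the Z-row, column u2 is 2.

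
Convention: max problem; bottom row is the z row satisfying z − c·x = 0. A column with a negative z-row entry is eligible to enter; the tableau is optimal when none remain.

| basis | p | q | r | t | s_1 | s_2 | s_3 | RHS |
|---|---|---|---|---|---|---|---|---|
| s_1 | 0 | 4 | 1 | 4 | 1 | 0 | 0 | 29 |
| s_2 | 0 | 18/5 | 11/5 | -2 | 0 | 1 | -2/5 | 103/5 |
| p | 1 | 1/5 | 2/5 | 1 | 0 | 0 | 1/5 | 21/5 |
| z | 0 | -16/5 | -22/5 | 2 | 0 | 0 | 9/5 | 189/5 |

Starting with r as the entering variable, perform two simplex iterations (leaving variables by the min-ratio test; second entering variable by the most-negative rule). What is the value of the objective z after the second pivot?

Ratio test on column r — row 1: 29/1 = 29; row 2: (103/5)/(11/5) = 103/11; row 3: (21/5)/(2/5) = 21/2. Minimum is 103/11 at row 2 (s_2 leaves); pivot element 11/5.
Pivot on row 2; the z-row RHS becomes 189/5 − (-22/5)·(103/11) = 79.
Next entering variable (most negative z-row entry -2): t.
Ratio test on column t — row 1: (216/11)/(54/11) = 4; row 2: entry -10/11 ≤ 0; row 3: (5/11)/(15/11) = 1/3. Minimum is 1/3 at row 3 (p leaves); pivot element 15/11.
After the second pivot the z-row RHS is 79 − (-2)·(1/3) = 239/3.

239/3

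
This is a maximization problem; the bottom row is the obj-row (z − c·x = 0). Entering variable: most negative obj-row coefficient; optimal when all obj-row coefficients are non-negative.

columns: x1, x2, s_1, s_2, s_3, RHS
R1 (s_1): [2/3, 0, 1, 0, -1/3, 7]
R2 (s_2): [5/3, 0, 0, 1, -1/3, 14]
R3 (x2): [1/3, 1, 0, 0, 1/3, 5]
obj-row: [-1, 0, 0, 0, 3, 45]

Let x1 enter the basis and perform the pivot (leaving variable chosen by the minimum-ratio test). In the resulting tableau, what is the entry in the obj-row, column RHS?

Ratio test on column x1 — row 1: 7/(2/3) = 21/2; row 2: 14/(5/3) = 42/5; row 3: 5/(1/3) = 15. Minimum is 42/5 at row 2 (s_2 leaves); pivot element 5/3.
Divide row 2 by 5/3; eliminate column x1 from the other rows.
obj-row update in column RHS: 45 − (-1)·(42/5) = 267/5.

267/5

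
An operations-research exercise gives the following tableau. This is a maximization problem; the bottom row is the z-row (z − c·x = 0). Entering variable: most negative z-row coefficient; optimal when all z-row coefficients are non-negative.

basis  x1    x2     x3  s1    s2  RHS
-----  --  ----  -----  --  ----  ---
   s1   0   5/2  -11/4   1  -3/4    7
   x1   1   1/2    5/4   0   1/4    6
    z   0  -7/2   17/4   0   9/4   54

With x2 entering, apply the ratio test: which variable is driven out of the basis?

Column x2 entries and ratios — s1: 7/(5/2) = 14/5; x1: 6/(1/2) = 12.
Smallest ratio is 14/5 in the row of s1, so s1 leaves.

s1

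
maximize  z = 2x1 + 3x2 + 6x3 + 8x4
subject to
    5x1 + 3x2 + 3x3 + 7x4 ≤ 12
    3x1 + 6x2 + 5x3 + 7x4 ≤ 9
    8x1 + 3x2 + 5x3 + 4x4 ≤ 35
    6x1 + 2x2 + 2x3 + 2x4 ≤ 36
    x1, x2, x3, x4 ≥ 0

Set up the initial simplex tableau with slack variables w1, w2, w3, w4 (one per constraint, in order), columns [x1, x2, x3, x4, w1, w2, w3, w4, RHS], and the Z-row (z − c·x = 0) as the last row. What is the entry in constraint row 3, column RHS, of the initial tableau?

35

The RHS of constraint 3 is b_3 = 35.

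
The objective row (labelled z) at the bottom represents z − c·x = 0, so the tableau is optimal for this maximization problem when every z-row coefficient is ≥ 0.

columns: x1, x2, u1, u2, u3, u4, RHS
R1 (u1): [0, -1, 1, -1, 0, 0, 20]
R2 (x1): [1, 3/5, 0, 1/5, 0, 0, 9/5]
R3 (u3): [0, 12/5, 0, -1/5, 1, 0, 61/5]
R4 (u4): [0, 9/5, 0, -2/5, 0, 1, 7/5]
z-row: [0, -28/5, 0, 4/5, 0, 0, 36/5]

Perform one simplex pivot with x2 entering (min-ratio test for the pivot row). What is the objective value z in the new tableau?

Ratio test on column x2 — row 1: entry -1 ≤ 0; row 2: (9/5)/(3/5) = 3; row 3: (61/5)/(12/5) = 61/12; row 4: (7/5)/(9/5) = 7/9. Minimum is 7/9 at row 4 (u4 leaves); pivot element 9/5.
Pivot on row 4; the z-row RHS becomes 36/5 − (-28/5)·(7/9) = 104/9.

104/9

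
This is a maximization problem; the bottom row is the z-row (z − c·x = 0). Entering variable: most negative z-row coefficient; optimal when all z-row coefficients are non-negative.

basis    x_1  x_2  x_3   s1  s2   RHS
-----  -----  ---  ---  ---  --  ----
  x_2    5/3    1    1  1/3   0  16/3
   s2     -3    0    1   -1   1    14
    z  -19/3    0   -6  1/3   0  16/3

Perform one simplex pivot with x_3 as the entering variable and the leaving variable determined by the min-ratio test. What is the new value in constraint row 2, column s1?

-4/3

Ratio test on column x_3 — row 1: (16/3)/1 = 16/3; row 2: 14/1 = 14. Minimum is 16/3 at row 1 (x_2 leaves); pivot element 1.
Divide row 1 by 1; eliminate column x_3 from the other rows.
Row 2 update in column s1: -1 − 1·(1/3) = -4/3.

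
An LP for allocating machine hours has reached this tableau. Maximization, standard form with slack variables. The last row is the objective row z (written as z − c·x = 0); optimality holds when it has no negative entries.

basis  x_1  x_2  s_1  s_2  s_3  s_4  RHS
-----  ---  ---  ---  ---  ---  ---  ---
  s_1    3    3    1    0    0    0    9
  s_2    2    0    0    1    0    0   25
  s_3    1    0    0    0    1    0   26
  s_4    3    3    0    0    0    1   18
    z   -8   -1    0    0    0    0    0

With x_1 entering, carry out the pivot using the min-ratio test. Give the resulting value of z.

Ratio test on column x_1 — row 1: 9/3 = 3; row 2: 25/2 = 25/2; row 3: 26/1 = 26; row 4: 18/3 = 6. Minimum is 3 at row 1 (s_1 leaves); pivot element 3.
Pivot on row 1; the z-row RHS becomes 0 − (-8)·3 = 24.

24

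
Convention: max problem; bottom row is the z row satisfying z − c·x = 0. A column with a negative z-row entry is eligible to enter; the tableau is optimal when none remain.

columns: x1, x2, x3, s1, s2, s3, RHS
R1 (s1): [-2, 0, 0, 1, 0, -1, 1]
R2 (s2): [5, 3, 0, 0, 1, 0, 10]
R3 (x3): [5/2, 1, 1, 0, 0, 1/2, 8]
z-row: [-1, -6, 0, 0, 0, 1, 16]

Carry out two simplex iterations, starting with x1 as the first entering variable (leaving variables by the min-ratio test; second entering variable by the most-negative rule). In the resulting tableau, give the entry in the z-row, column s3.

Ratio test on column x1 — row 1: entry -2 ≤ 0; row 2: 10/5 = 2; row 3: 8/(5/2) = 16/5. Minimum is 2 at row 2 (s2 leaves); pivot element 5.
Divide row 2 by 5; eliminate column x1 from the other rows.
Second iteration: most negative z-row entry is -27/5 in column x2, so x2 enters.
Ratio test on column x2 — row 1: 5/(6/5) = 25/6; row 2: 2/(3/5) = 10/3; row 3: entry -1/2 ≤ 0. Minimum is 10/3 at row 2 (x1 leaves); pivot element 3/5.
Divide row 2 by 3/5; eliminate column x2 from the other rows.
After both pivots, the entry at the z-row, column s3 is 1.

1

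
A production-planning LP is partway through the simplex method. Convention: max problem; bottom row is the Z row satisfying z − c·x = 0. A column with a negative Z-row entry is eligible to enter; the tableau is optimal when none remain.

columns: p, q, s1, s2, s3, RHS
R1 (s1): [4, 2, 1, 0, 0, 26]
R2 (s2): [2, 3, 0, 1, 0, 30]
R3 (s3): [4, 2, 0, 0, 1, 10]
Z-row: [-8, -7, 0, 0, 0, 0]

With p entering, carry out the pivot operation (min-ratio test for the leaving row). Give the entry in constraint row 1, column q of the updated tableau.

0

Ratio test on column p — row 1: 26/4 = 13/2; row 2: 30/2 = 15; row 3: 10/4 = 5/2. Minimum is 5/2 at row 3 (s3 leaves); pivot element 4.
Divide row 3 by 4; eliminate column p from the other rows.
Row 1 update in column q: 2 − 4·(1/2) = 0.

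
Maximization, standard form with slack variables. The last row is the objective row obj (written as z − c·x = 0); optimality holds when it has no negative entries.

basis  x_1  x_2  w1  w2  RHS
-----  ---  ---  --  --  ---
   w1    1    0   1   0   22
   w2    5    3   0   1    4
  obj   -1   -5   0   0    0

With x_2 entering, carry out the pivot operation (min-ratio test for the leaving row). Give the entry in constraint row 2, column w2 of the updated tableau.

1/3

Ratio test on column x_2 — row 1: entry 0 ≤ 0; row 2: 4/3 = 4/3. Minimum is 4/3 at row 2 (w2 leaves); pivot element 3.
Divide row 2 by 3; eliminate column x_2 from the other rows.
In the new row 2, the w2 entry is the old entry divided by the pivot: 1/3 = 1/3.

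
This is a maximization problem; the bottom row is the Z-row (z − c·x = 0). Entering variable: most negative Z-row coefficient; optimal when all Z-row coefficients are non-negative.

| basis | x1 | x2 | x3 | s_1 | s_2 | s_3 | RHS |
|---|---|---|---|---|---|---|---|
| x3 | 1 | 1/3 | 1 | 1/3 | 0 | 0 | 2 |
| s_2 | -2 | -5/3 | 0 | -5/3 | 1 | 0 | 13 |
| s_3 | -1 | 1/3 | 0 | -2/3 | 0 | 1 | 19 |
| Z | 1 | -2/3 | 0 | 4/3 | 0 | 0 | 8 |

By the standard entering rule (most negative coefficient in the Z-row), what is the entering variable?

x2

Negative Z-row entries: x2: -2/3.
The most negative is -2/3 in column x2, so x2 enters.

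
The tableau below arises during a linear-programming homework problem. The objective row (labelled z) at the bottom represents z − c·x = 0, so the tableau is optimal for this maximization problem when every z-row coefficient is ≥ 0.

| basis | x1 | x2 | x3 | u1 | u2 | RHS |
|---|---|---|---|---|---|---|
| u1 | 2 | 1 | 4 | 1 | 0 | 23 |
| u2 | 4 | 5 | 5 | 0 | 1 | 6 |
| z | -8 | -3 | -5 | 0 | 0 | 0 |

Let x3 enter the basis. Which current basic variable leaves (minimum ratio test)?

u2

Column x3 entries and ratios — u1: 23/4 = 23/4; u2: 6/5 = 6/5.
Smallest ratio is 6/5 in the row of u2, so u2 leaves.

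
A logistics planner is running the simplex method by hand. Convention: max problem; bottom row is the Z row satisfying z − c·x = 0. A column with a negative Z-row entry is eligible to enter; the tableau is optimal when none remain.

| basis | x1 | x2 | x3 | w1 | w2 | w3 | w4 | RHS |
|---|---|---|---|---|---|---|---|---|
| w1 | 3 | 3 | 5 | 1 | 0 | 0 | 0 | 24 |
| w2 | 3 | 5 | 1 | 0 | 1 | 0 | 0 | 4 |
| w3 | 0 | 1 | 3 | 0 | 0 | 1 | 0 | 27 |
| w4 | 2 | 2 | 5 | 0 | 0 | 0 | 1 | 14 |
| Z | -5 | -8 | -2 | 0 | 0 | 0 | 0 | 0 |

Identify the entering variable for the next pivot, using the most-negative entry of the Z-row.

x2

Negative Z-row entries: x1: -5, x2: -8, x3: -2.
The most negative is -8 in column x2, so x2 enters.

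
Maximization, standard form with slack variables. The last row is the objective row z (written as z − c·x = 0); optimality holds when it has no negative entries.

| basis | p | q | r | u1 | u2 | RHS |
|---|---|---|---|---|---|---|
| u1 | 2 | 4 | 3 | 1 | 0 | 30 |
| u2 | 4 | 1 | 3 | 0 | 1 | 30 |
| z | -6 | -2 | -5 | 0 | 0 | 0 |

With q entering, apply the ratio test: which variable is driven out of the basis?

u1

Column q entries and ratios — u1: 30/4 = 15/2; u2: 30/1 = 30.
Smallest ratio is 15/2 in the row of u1, so u1 leaves.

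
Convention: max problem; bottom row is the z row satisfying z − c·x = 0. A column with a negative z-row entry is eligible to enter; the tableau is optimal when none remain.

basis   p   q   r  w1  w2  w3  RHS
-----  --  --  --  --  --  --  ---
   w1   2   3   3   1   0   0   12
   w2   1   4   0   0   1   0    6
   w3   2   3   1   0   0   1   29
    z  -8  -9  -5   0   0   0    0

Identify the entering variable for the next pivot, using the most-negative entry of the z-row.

Negative z-row entries: p: -8, q: -9, r: -5.
The most negative is -9 in column q, so q enters.

q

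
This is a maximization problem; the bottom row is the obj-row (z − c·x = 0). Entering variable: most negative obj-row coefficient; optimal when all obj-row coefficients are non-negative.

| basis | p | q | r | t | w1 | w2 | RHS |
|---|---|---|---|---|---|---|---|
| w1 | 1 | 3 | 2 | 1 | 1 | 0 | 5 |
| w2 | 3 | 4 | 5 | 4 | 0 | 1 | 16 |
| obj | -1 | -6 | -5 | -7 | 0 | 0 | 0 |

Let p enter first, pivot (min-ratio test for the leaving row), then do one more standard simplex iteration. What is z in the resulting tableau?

Ratio test on column p — row 1: 5/1 = 5; row 2: 16/3 = 16/3. Minimum is 5 at row 1 (w1 leaves); pivot element 1.
Pivot on row 1; the obj-row RHS becomes 0 − (-1)·5 = 5.
Next entering variable (most negative obj-row entry -6): t.
Ratio test on column t — row 1: 5/1 = 5; row 2: 1/1 = 1. Minimum is 1 at row 2 (w2 leaves); pivot element 1.
After the second pivot the obj-row RHS is 5 − (-6)·1 = 11.

11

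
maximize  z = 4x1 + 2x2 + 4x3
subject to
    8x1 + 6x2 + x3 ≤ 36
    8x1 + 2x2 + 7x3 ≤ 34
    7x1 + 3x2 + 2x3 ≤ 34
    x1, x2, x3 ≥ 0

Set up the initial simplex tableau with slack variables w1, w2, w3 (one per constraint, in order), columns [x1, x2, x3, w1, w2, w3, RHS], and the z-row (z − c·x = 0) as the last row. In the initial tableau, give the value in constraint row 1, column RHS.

36

The RHS of constraint 1 is b_1 = 36.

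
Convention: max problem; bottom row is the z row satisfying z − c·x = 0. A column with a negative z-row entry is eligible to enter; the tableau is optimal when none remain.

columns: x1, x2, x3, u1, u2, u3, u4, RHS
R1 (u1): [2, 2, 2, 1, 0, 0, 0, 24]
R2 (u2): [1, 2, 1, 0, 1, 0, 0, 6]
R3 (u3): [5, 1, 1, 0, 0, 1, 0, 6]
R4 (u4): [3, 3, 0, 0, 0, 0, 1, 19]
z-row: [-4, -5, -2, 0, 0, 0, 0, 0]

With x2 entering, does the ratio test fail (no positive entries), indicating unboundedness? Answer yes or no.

no

Column x2 has positive entries in row(s) 1, 2, 3, 4, so the ratio test bounds it — not unbounded.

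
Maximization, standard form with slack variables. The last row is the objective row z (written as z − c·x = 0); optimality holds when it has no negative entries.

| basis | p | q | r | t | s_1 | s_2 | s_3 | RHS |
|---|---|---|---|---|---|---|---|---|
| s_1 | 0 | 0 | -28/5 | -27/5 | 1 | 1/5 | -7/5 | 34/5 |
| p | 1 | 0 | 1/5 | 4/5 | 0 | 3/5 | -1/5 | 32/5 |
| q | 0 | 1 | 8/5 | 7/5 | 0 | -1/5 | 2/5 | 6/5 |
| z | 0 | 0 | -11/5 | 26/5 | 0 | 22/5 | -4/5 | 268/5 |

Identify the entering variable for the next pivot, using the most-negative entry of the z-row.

r

Negative z-row entries: r: -11/5, s_3: -4/5.
The most negative is -11/5 in column r, so r enters.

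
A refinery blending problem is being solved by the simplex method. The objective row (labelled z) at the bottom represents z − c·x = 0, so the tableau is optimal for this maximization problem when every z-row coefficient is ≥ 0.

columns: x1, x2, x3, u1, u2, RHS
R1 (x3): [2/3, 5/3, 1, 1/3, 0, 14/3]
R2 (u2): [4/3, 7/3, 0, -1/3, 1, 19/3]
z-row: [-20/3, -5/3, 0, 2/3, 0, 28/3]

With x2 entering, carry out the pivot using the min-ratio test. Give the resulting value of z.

Ratio test on column x2 — row 1: (14/3)/(5/3) = 14/5; row 2: (19/3)/(7/3) = 19/7. Minimum is 19/7 at row 2 (u2 leaves); pivot element 7/3.
Pivot on row 2; the z-row RHS becomes 28/3 − (-5/3)·(19/7) = 97/7.

97/7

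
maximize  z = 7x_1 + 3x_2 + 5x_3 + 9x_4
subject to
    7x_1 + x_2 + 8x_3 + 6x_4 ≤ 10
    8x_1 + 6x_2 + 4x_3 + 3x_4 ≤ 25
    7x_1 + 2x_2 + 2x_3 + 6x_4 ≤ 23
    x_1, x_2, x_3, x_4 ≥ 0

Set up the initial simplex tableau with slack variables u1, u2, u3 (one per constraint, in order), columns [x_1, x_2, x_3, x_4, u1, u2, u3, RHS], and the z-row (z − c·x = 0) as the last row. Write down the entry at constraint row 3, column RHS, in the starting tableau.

23

The RHS of constraint 3 is b_3 = 23.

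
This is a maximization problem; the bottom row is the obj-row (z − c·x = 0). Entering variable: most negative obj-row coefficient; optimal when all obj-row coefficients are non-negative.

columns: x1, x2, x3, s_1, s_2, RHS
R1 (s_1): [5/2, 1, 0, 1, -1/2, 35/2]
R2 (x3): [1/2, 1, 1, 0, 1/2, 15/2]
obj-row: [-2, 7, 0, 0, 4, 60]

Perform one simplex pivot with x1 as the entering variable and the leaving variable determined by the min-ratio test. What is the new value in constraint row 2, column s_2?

Ratio test on column x1 — row 1: (35/2)/(5/2) = 7; row 2: (15/2)/(1/2) = 15. Minimum is 7 at row 1 (s_1 leaves); pivot element 5/2.
Divide row 1 by 5/2; eliminate column x1 from the other rows.
Row 2 update in column s_2: 1/2 − (1/2)·(-1/5) = 3/5.

3/5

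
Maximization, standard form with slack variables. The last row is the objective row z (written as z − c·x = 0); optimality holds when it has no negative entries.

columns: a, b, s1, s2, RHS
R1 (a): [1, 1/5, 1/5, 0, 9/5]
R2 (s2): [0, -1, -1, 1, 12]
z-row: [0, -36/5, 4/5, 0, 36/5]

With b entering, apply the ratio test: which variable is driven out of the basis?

Column b entries and ratios — a: (9/5)/(1/5) = 9; s2: -1 ≤ 0, skip.
Smallest ratio is 9 in the row of a, so a leaves.

a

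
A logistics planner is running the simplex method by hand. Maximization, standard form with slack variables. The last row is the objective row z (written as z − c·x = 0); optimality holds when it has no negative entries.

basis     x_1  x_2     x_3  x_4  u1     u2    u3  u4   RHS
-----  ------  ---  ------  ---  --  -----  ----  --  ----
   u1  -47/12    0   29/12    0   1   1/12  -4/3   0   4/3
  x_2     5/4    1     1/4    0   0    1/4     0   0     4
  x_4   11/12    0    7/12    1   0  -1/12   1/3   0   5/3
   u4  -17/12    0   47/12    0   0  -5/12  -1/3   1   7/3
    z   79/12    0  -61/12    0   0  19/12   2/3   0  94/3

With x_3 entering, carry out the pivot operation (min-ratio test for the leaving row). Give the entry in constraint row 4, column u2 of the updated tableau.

-16/29

Ratio test on column x_3 — row 1: (4/3)/(29/12) = 16/29; row 2: 4/(1/4) = 16; row 3: (5/3)/(7/12) = 20/7; row 4: (7/3)/(47/12) = 28/47. Minimum is 16/29 at row 1 (u1 leaves); pivot element 29/12.
Divide row 1 by 29/12; eliminate column x_3 from the other rows.
Row 4 update in column u2: -5/12 − (47/12)·(1/29) = -16/29.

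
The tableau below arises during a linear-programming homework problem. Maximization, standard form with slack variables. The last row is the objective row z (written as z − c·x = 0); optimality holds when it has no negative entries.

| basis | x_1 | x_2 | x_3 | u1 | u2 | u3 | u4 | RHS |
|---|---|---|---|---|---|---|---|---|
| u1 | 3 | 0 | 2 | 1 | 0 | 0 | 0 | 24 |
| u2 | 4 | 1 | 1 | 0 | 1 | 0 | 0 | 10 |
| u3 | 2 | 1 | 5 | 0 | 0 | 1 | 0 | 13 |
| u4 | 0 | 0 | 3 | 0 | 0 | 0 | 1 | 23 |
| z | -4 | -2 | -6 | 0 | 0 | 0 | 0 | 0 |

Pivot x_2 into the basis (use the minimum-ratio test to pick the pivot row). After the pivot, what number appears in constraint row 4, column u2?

Ratio test on column x_2 — row 1: entry 0 ≤ 0; row 2: 10/1 = 10; row 3: 13/1 = 13; row 4: entry 0 ≤ 0. Minimum is 10 at row 2 (u2 leaves); pivot element 1.
Divide row 2 by 1; eliminate column x_2 from the other rows.
Row 4 update in column u2: 0 − 0·1 = 0.

0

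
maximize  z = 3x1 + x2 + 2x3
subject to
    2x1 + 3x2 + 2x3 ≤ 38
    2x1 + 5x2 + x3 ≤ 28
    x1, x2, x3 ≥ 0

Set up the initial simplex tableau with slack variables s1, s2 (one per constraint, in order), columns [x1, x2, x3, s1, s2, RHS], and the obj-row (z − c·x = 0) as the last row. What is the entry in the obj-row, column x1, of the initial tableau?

The obj-row carries the negated objective coefficients: the x1 entry is -3.

-3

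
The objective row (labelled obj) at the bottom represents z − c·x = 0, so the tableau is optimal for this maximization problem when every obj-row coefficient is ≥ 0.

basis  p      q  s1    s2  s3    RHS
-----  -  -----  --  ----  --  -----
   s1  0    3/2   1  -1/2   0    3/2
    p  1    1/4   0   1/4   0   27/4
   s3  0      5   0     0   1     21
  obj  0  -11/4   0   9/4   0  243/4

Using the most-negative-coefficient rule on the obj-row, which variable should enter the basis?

q

Negative obj-row entries: q: -11/4.
The most negative is -11/4 in column q, so q enters.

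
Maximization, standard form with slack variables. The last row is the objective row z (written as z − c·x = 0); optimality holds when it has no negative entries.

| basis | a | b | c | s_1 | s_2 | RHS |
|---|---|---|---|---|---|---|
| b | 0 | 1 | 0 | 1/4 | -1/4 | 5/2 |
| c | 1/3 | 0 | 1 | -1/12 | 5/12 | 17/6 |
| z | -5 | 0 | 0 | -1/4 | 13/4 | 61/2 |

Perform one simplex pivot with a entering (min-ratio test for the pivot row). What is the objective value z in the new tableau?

73

Ratio test on column a — row 1: entry 0 ≤ 0; row 2: (17/6)/(1/3) = 17/2. Minimum is 17/2 at row 2 (c leaves); pivot element 1/3.
Pivot on row 2; the z-row RHS becomes 61/2 − (-5)·(17/2) = 73.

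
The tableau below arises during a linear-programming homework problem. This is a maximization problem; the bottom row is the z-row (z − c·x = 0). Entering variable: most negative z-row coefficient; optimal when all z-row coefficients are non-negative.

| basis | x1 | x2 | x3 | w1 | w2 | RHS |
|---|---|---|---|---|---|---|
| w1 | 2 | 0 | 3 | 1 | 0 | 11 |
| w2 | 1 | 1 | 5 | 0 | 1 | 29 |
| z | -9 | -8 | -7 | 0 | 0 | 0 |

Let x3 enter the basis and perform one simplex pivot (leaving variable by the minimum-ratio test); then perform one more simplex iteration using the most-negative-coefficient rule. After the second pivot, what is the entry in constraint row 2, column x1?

-7/3

Ratio test on column x3 — row 1: 11/3 = 11/3; row 2: 29/5 = 29/5. Minimum is 11/3 at row 1 (w1 leaves); pivot element 3.
Divide row 1 by 3; eliminate column x3 from the other rows.
Second iteration: most negative z-row entry is -8 in column x2, so x2 enters.
Ratio test on column x2 — row 1: entry 0 ≤ 0; row 2: (32/3)/1 = 32/3. Minimum is 32/3 at row 2 (w2 leaves); pivot element 1.
Divide row 2 by 1; eliminate column x2 from the other rows.
After both pivots, the entry at constraint row 2, column x1 is -7/3.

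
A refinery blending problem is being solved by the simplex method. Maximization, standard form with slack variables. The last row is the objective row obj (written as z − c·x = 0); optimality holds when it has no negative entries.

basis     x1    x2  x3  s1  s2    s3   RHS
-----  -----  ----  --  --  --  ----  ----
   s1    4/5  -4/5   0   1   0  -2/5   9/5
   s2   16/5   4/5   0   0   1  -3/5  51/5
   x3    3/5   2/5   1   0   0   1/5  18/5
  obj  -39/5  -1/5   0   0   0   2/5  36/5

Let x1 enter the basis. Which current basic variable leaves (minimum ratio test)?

Column x1 entries and ratios — s1: (9/5)/(4/5) = 9/4; s2: (51/5)/(16/5) = 51/16; x3: (18/5)/(3/5) = 6.
Smallest ratio is 9/4 in the row of s1, so s1 leaves.

s1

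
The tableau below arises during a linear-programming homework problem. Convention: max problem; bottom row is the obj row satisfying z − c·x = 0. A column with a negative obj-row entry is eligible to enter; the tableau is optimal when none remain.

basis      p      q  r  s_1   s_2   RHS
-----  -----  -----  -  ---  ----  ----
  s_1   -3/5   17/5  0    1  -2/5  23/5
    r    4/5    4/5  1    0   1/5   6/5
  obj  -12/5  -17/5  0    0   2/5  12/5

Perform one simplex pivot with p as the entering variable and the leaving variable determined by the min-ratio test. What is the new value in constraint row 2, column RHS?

3/2

Ratio test on column p — row 1: entry -3/5 ≤ 0; row 2: (6/5)/(4/5) = 3/2. Minimum is 3/2 at row 2 (r leaves); pivot element 4/5.
Divide row 2 by 4/5; eliminate column p from the other rows.
In the new row 2, the RHS entry is the old entry divided by the pivot: (6/5)/(4/5) = 3/2.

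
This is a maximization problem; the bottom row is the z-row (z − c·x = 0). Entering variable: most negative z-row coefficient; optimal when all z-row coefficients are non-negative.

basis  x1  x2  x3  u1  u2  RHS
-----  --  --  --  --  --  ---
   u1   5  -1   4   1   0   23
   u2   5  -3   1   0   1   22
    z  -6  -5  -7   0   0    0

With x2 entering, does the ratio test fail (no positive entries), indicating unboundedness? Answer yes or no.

Every constraint-row entry in column x2 is ≤ 0, so increasing x2 is unbounded.

yes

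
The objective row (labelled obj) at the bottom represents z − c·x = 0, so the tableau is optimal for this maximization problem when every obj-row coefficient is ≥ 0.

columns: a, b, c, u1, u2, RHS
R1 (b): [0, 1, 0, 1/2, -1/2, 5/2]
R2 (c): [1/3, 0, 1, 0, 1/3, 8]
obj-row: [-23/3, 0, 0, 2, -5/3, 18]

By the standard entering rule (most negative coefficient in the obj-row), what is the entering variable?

a

Negative obj-row entries: a: -23/3, u2: -5/3.
The most negative is -23/3 in column a, so a enters.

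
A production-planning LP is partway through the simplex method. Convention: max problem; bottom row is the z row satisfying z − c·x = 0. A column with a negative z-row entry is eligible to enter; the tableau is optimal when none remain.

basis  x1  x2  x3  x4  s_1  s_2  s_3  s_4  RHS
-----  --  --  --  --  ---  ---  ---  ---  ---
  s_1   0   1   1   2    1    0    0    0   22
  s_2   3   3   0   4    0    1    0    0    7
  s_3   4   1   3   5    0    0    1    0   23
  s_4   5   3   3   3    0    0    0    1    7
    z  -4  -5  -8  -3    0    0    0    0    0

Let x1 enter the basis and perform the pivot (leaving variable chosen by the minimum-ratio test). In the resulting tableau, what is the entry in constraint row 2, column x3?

Ratio test on column x1 — row 1: entry 0 ≤ 0; row 2: 7/3 = 7/3; row 3: 23/4 = 23/4; row 4: 7/5 = 7/5. Minimum is 7/5 at row 4 (s_4 leaves); pivot element 5.
Divide row 4 by 5; eliminate column x1 from the other rows.
Row 2 update in column x3: 0 − 3·(3/5) = -9/5.

-9/5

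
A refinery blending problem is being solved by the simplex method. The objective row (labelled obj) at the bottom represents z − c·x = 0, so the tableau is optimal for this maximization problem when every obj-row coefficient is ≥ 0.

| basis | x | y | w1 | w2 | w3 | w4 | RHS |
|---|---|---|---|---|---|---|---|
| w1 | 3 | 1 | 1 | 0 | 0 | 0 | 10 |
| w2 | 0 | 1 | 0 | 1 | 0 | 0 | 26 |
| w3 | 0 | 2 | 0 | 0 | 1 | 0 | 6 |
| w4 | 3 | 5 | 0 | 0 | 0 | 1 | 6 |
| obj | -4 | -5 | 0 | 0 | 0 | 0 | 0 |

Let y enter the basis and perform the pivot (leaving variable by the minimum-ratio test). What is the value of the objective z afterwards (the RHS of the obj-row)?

Ratio test on column y — row 1: 10/1 = 10; row 2: 26/1 = 26; row 3: 6/2 = 3; row 4: 6/5 = 6/5. Minimum is 6/5 at row 4 (w4 leaves); pivot element 5.
Pivot on row 4; the obj-row RHS becomes 0 − (-5)·(6/5) = 6.

6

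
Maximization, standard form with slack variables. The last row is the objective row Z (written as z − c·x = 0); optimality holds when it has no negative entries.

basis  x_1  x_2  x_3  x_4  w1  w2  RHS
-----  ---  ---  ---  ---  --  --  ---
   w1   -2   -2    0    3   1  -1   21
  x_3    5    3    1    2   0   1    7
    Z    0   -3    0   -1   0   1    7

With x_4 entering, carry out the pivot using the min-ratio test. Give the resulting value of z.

Ratio test on column x_4 — row 1: 21/3 = 7; row 2: 7/2 = 7/2. Minimum is 7/2 at row 2 (x_3 leaves); pivot element 2.
Pivot on row 2; the Z-row RHS becomes 7 − (-1)·(7/2) = 21/2.

21/2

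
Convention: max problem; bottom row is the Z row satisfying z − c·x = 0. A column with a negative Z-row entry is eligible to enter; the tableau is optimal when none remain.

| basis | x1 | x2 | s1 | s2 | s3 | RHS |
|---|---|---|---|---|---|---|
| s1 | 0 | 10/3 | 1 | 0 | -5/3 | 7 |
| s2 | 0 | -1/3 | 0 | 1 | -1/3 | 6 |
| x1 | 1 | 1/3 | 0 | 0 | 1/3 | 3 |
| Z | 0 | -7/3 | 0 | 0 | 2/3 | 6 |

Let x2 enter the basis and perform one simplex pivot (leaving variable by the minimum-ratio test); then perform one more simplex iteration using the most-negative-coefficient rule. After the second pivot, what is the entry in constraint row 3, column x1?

2

Ratio test on column x2 — row 1: 7/(10/3) = 21/10; row 2: entry -1/3 ≤ 0; row 3: 3/(1/3) = 9. Minimum is 21/10 at row 1 (s1 leaves); pivot element 10/3.
Divide row 1 by 10/3; eliminate column x2 from the other rows.
Second iteration: most negative Z-row entry is -1/2 in column s3, so s3 enters.
Ratio test on column s3 — row 1: entry -1/2 ≤ 0; row 2: entry -1/2 ≤ 0; row 3: (23/10)/(1/2) = 23/5. Minimum is 23/5 at row 3 (x1 leaves); pivot element 1/2.
Divide row 3 by 1/2; eliminate column s3 from the other rows.
After both pivots, the entry at constraint row 3, column x1 is 2.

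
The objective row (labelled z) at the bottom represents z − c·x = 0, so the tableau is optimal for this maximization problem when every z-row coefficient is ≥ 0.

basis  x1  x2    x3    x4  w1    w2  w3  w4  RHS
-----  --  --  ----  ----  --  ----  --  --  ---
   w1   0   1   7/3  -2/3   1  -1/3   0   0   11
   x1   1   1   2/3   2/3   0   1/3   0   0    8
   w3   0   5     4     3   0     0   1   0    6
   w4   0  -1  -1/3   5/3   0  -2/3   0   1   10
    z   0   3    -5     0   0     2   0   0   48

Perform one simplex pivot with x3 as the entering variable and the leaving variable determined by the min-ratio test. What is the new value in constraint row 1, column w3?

-7/12

Ratio test on column x3 — row 1: 11/(7/3) = 33/7; row 2: 8/(2/3) = 12; row 3: 6/4 = 3/2; row 4: entry -1/3 ≤ 0. Minimum is 3/2 at row 3 (w3 leaves); pivot element 4.
Divide row 3 by 4; eliminate column x3 from the other rows.
Row 1 update in column w3: 0 − (7/3)·(1/4) = -7/12.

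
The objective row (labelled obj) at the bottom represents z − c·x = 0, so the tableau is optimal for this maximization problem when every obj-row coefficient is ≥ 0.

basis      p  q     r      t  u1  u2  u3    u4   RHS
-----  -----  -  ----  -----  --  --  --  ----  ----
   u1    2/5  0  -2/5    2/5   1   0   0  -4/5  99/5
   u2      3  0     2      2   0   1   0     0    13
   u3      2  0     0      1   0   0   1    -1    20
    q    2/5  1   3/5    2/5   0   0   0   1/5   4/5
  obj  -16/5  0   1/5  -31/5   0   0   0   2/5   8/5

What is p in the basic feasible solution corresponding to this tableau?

p is not in the basis, so in the current basic feasible solution p = 0.

0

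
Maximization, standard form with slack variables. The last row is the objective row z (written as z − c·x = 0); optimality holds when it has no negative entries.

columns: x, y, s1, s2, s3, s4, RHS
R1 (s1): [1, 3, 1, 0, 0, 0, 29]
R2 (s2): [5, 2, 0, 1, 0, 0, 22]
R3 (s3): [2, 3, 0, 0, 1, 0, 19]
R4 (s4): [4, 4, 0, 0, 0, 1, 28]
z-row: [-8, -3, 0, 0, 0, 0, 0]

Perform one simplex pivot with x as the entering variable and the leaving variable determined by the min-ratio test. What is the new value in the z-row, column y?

1/5

Ratio test on column x — row 1: 29/1 = 29; row 2: 22/5 = 22/5; row 3: 19/2 = 19/2; row 4: 28/4 = 7. Minimum is 22/5 at row 2 (s2 leaves); pivot element 5.
Divide row 2 by 5; eliminate column x from the other rows.
z-row update in column y: -3 − (-8)·(2/5) = 1/5.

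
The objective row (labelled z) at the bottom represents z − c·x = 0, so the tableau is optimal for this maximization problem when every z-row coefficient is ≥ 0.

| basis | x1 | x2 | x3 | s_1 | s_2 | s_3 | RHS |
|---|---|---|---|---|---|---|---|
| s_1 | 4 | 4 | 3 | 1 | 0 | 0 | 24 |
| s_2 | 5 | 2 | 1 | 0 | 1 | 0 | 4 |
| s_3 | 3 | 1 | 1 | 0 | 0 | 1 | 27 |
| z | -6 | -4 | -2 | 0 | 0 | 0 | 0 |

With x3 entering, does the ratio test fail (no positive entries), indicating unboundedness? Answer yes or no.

Column x3 has positive entries in row(s) 1, 2, 3, so the ratio test bounds it — not unbounded.

no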